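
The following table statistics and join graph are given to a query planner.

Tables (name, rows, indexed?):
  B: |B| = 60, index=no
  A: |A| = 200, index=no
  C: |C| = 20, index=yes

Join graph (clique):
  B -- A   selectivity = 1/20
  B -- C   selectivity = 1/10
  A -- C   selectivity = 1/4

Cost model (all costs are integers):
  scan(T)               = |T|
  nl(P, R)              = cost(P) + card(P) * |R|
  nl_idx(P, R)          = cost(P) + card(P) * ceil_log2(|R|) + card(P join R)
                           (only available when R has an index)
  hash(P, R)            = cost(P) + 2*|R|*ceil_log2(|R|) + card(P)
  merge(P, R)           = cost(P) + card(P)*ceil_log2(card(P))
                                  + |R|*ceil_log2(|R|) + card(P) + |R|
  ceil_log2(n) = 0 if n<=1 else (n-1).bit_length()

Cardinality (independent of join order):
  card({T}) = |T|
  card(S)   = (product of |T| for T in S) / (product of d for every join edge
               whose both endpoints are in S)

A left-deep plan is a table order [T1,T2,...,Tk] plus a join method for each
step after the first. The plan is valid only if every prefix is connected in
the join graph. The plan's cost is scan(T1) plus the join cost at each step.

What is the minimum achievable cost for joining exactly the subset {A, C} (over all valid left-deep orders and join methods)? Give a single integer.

600

Selinger DP over subsets of {A,C}:
  {A}: scan cost=200, card=200
  {C}: scan cost=20, card=20
  {AC}: card=1000; try (C,hash)→600, (A,merge)→1940, (C,merge)→2120, (C,nl_idx)→2200, (A,hash)→3240, (A,nl)→4020 …(+1); best=600 via (C,hash)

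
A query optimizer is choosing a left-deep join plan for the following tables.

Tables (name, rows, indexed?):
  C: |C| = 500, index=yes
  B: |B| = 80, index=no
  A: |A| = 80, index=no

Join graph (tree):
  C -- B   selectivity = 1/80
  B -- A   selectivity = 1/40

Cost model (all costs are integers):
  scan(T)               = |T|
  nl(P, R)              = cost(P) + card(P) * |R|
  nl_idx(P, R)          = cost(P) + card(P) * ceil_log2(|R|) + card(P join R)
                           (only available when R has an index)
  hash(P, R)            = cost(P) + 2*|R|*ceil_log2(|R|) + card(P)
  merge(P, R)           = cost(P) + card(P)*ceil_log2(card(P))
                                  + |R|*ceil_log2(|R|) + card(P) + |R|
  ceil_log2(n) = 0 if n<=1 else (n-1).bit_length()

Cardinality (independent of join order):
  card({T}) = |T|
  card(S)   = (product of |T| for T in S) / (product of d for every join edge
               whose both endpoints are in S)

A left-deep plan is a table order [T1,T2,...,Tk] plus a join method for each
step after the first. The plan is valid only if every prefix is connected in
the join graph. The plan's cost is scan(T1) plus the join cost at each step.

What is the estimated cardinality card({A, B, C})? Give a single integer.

Tables in S: A(80), B(80), C(500)
Edges inside S: C-B(d=80), B-A(d=40)
numerator = 80 * 80 * 500 = 3200000
denominator = 80 * 40 = 3200
card(S) = 3200000 / 3200 = 1000

1000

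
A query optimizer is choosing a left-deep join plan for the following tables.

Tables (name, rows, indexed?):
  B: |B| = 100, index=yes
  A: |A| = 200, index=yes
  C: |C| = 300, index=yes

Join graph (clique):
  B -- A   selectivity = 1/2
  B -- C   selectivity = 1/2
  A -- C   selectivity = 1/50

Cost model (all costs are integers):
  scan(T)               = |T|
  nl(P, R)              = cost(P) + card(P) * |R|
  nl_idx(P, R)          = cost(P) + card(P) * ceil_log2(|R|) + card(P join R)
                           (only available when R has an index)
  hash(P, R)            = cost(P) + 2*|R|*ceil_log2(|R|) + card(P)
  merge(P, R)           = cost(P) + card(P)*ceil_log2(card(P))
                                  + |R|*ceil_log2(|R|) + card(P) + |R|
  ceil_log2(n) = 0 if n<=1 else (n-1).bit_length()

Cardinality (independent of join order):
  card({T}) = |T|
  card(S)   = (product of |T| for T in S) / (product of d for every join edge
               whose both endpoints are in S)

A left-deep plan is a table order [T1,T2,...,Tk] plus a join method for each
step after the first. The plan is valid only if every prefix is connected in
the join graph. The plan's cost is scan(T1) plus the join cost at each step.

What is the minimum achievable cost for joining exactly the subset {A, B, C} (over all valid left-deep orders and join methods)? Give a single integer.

5800

Selinger DP over subsets of {A,B,C}:
  {B}: scan cost=100, card=100
  {A}: scan cost=200, card=200
  {C}: scan cost=300, card=300
  {AB}: card=10000; try (B,hash)→1800, (A,merge)→2700, (B,merge)→2800, (A,hash)→3400, (A,nl_idx)→10900, (B,nl_idx)→11600 …(+2); best=1800 via (B,hash)
  {BC}: card=15000; try (B,hash)→2000, (C,merge)→3900, (B,merge)→4100, (C,hash)→5600, (C,nl_idx)→16000, (B,nl_idx)→17400 …(+2); best=2000 via (B,hash)
  {AC}: card=1200; try (C,nl_idx)→3200, (A,hash)→3800, (A,nl_idx)→3900, (C,merge)→5000, (A,merge)→5100, (C,hash)→5800 …(+2); best=3200 via (C,nl_idx)
  {ABC}: card=30000; try (B,hash)→5800, (C,hash)→17200, (B,merge)→18400, (A,hash)→20200, (B,nl_idx)→41600, (C,nl_idx)→121800 …(+6); best=5800 via (B,hash)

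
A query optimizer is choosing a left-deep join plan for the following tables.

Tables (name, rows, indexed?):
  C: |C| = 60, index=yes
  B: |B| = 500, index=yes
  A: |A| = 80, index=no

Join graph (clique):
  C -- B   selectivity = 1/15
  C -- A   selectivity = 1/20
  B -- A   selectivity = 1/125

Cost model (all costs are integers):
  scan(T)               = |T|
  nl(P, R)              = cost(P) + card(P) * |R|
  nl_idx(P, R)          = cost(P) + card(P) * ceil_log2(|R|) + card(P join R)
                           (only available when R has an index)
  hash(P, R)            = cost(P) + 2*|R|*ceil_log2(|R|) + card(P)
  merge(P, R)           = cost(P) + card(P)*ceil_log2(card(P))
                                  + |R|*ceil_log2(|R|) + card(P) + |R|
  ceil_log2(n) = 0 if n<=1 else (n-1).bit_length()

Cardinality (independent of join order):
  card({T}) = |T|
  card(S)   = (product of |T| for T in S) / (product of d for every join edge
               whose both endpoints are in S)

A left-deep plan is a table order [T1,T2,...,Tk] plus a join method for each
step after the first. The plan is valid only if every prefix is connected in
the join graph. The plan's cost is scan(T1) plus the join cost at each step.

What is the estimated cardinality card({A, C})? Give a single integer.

Tables in S: A(80), C(60)
Edges inside S: C-A(d=20)
numerator = 80 * 60 = 4800
denominator = 20 = 20
card(S) = 4800 / 20 = 240

240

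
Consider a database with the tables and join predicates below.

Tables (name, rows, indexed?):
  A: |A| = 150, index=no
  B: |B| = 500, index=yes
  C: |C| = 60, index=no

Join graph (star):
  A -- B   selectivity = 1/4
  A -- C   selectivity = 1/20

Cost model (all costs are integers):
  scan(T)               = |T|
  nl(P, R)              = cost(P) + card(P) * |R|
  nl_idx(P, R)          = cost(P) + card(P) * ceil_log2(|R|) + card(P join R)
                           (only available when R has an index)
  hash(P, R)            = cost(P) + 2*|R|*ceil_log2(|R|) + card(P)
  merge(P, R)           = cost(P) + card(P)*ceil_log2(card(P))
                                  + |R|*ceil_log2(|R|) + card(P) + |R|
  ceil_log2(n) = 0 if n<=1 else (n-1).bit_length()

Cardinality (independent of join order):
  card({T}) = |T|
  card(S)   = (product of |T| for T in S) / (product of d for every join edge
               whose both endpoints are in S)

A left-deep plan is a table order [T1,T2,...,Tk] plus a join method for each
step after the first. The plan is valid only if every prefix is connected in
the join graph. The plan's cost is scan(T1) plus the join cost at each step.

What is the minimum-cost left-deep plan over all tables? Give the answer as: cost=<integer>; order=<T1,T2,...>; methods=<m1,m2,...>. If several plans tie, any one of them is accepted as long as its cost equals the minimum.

Selinger DP (subsets sized 1..n):
  {A}: scan cost=150, card=150
  {B}: scan cost=500, card=500
  {C}: scan cost=60, card=60
  {AB}: card=18750; try (A,hash)→3400, (B,merge)→6500, (A,merge)→6850, (B,hash)→9300, (B,nl_idx)→20250, (B,nl)→75150 …(+1); best=3400 via (A,hash)
  {AC}: card=450; try (C,hash)→1020, (A,merge)→1830, (C,merge)→1920, (A,hash)→2520, (A,nl)→9060, (C,nl)→9150; best=1020 via (C,hash)
  {ABC}: card=56250; try (B,hash)→10470, (B,merge)→10520, (C,hash)→22870, (B,nl_idx)→61320, (B,nl)→226020, (C,merge)→303820 …(+1); best=10470 via (B,hash)

cost=10470; order=A,C,B; methods=hash,hash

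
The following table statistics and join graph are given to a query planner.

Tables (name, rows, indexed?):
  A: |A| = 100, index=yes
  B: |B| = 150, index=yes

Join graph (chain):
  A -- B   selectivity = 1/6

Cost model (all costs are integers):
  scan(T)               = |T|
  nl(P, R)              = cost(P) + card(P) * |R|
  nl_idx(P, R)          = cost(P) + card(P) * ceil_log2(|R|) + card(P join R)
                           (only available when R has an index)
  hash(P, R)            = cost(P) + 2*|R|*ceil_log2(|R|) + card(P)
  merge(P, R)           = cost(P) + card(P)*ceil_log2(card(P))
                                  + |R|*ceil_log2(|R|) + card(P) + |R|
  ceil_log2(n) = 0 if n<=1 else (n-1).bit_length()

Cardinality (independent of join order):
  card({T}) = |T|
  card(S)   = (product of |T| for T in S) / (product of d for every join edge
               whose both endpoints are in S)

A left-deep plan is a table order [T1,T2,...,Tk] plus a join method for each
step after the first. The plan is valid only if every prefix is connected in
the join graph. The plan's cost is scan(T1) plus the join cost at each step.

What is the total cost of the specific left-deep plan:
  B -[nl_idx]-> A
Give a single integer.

3700

step 1: scan B: cost=150, card=150
step 2: join A via nl_idx
    card(P join A) = 150*100/(6) = 2500
    cost = 150 + 150*7 + 2500 = 3700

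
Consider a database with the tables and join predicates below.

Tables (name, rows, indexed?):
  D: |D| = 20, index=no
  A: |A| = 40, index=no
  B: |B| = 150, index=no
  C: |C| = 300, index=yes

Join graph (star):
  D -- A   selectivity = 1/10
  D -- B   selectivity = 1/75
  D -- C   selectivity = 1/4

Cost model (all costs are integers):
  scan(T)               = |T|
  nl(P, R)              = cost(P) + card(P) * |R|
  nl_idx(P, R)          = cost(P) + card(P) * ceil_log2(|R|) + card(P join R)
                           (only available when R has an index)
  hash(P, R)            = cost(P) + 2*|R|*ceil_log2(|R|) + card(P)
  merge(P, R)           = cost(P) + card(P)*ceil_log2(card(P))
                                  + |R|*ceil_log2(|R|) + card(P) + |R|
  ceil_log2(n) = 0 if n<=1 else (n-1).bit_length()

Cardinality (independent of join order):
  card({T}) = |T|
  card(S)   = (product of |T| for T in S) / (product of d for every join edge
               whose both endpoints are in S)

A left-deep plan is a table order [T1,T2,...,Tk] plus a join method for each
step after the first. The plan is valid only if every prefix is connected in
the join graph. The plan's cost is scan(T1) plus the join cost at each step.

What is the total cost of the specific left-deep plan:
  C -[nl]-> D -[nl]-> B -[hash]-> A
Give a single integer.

step 1: scan C: cost=300, card=300
step 2: join D via nl
    card(P join D) = 300*20/(4) = 1500
    cost = 300 + 300*20 = 6300
step 3: join B via nl
    card(P join B) = 1500*150/(75) = 3000
    cost = 6300 + 1500*150 = 231300
step 4: join A via hash
    card(P join A) = 3000*40/(10) = 12000
    cost = 231300 + 2*40*6 + 3000 = 234780

234780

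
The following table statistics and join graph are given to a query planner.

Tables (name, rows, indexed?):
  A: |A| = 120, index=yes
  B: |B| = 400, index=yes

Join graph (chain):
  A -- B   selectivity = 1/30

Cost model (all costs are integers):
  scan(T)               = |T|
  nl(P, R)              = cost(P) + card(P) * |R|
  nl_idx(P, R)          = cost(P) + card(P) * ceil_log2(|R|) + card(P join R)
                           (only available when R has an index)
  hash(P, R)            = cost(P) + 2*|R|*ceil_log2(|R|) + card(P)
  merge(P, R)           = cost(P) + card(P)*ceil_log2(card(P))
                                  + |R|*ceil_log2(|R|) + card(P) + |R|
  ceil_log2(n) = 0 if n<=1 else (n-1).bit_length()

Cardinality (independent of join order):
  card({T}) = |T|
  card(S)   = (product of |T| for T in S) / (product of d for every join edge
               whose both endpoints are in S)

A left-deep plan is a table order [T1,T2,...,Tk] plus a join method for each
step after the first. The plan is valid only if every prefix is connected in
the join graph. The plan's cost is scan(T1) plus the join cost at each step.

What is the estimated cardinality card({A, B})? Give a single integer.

1600

Tables in S: A(120), B(400)
Edges inside S: A-B(d=30)
numerator = 120 * 400 = 48000
denominator = 30 = 30
card(S) = 48000 / 30 = 1600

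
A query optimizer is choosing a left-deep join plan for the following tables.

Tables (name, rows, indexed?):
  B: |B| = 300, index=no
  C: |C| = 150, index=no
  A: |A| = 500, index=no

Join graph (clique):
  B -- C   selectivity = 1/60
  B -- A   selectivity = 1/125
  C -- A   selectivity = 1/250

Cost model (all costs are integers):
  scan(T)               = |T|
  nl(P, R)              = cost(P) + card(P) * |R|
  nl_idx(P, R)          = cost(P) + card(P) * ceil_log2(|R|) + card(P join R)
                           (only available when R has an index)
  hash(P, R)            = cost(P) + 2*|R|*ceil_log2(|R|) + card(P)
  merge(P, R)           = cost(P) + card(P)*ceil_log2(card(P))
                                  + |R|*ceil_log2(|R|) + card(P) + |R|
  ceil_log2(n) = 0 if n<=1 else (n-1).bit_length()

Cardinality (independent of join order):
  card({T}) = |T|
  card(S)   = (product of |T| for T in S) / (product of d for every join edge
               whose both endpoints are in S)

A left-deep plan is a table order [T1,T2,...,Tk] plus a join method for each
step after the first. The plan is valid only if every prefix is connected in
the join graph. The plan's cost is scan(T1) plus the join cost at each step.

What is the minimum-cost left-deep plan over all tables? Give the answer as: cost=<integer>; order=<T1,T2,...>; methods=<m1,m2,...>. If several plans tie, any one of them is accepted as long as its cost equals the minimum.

cost=9100; order=A,C,B; methods=hash,hash

Selinger DP (subsets sized 1..n):
  {B}: scan cost=300, card=300
  {C}: scan cost=150, card=150
  {A}: scan cost=500, card=500
  {BC}: card=750; try (C,hash)→3000, (B,merge)→4500, (C,merge)→4650, (B,hash)→5700, (B,nl)→45150, (C,nl)→45300; best=3000 via (C,hash)
  {AB}: card=1200; try (B,hash)→6400, (A,merge)→8300, (B,merge)→8500, (A,hash)→9600, (A,nl)→150300, (B,nl)→150500; best=6400 via (B,hash)
  {AC}: card=300; try (C,hash)→3400, (A,merge)→6500, (C,merge)→6850, (A,hash)→9300, (A,nl)→75150, (C,nl)→75500; best=3400 via (C,hash)
  {ABC}: card=12; try (B,hash)→9100, (B,merge)→9400, (C,hash)→10000, (A,hash)→12750, (A,merge)→16250, (C,merge)→22150 …(+3); best=9100 via (B,hash)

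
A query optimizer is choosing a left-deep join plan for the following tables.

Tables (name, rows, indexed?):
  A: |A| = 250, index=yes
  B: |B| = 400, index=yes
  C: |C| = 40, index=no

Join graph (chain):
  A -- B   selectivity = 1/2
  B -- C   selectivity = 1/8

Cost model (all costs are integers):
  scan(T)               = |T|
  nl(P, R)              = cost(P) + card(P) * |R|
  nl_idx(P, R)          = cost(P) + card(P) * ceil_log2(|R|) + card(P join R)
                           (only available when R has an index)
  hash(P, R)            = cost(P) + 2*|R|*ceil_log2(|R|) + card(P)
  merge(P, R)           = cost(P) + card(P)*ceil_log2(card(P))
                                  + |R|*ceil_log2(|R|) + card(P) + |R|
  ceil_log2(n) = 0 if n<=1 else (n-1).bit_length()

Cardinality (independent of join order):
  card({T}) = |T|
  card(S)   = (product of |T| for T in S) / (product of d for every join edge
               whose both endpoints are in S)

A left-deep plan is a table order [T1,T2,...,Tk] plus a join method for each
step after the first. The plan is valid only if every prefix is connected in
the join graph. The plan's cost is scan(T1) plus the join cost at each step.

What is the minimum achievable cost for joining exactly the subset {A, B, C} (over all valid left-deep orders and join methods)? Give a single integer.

Selinger DP over subsets of {A,B,C}:
  {A}: scan cost=250, card=250
  {B}: scan cost=400, card=400
  {C}: scan cost=40, card=40
  {AB}: card=50000; try (A,hash)→4800, (B,merge)→6500, (A,merge)→6650, (B,hash)→7700, (B,nl_idx)→52500, (A,nl_idx)→53600 …(+2); best=4800 via (A,hash)
  {BC}: card=2000; try (C,hash)→1280, (B,nl_idx)→2400, (B,merge)→4320, (C,merge)→4680, (B,hash)→7280, (B,nl)→16040 …(+1); best=1280 via (C,hash)
  {ABC}: card=250000; try (A,hash)→7280, (A,merge)→27530, (C,hash)→55280, (A,nl_idx)→267280, (A,nl)→501280, (C,merge)→855080 …(+1); best=7280 via (A,hash)

7280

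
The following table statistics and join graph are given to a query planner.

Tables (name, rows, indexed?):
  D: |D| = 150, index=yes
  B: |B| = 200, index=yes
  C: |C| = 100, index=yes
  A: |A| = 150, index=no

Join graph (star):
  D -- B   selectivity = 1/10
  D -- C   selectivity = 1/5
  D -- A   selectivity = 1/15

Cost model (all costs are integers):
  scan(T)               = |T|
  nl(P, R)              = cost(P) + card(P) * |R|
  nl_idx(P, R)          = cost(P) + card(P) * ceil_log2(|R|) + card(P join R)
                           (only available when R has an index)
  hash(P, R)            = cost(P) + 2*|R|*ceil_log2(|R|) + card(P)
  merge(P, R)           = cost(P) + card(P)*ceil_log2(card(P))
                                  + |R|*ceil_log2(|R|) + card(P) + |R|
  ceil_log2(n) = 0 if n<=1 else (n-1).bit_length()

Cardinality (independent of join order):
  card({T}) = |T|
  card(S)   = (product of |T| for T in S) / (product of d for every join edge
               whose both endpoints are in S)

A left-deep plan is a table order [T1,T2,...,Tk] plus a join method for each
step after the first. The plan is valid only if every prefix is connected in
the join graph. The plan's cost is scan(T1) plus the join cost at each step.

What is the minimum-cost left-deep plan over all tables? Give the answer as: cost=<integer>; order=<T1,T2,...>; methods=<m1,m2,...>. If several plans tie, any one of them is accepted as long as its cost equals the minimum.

Selinger DP (subsets sized 1..n):
  {D}: scan cost=150, card=150
  {B}: scan cost=200, card=200
  {C}: scan cost=100, card=100
  {A}: scan cost=150, card=150
  {BD}: card=3000; try (D,hash)→2800, (B,merge)→3300, (D,merge)→3350, (B,hash)→3500, (B,nl_idx)→4350, (D,nl_idx)→4800 …(+2); best=2800 via (D,hash)
  {CD}: card=3000; try (C,hash)→1700, (D,merge)→2250, (C,merge)→2300, (D,hash)→2600, (D,nl_idx)→3900, (C,nl_idx)→4200 …(+2); best=1700 via (C,hash)
  {AD}: card=1500; try (D,hash)→2700, (A,hash)→2700, (D,merge)→2850, (D,nl_idx)→2850, (A,merge)→2850, (D,nl)→22650 …(+1); best=2700 via (D,hash)
  {BCD}: card=60000; try (C,hash)→7200, (B,hash)→7900, (B,merge)→42500, (C,merge)→42600, (C,nl_idx)→83800, (B,nl_idx)→85700 …(+2); best=7200 via (C,hash)
  {ABD}: card=30000; try (B,hash)→7400, (A,hash)→8200, (B,merge)→22500, (A,merge)→43150, (B,nl_idx)→44700, (B,nl)→302700 …(+1); best=7400 via (B,hash)
  {ACD}: card=30000; try (C,hash)→5600, (A,hash)→7100, (C,merge)→21500, (A,merge)→42050, (C,nl_idx)→43200, (C,nl)→152700 …(+1); best=5600 via (C,hash)
  {ABCD}: card=600000; try (C,hash)→38800, (B,hash)→38800, (A,hash)→69600, (B,merge)→487400, (C,merge)→488200, (C,nl_idx)→817400 …(+5); best=38800 via (C,hash)

cost=38800; order=A,D,B,C; methods=hash,hash,hash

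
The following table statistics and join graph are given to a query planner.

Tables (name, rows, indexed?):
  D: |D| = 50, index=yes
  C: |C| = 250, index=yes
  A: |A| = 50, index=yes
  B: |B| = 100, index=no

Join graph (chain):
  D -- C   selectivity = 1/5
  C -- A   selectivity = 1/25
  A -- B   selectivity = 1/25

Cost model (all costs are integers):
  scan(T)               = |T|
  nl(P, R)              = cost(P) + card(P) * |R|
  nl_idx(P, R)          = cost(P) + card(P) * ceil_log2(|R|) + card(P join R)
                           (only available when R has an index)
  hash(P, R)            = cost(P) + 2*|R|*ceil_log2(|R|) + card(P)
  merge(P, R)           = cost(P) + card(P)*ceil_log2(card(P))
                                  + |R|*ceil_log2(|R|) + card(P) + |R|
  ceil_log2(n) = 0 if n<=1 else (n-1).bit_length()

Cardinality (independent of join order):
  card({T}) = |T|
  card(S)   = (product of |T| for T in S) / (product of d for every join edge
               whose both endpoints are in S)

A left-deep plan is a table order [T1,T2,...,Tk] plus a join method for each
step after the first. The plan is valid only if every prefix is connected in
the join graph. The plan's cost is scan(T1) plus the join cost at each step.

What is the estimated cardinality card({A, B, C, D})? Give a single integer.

20000

Tables in S: A(50), B(100), C(250), D(50)
Edges inside S: D-C(d=5), C-A(d=25), A-B(d=25)
numerator = 50 * 100 * 250 * 50 = 62500000
denominator = 5 * 25 * 25 = 3125
card(S) = 62500000 / 3125 = 20000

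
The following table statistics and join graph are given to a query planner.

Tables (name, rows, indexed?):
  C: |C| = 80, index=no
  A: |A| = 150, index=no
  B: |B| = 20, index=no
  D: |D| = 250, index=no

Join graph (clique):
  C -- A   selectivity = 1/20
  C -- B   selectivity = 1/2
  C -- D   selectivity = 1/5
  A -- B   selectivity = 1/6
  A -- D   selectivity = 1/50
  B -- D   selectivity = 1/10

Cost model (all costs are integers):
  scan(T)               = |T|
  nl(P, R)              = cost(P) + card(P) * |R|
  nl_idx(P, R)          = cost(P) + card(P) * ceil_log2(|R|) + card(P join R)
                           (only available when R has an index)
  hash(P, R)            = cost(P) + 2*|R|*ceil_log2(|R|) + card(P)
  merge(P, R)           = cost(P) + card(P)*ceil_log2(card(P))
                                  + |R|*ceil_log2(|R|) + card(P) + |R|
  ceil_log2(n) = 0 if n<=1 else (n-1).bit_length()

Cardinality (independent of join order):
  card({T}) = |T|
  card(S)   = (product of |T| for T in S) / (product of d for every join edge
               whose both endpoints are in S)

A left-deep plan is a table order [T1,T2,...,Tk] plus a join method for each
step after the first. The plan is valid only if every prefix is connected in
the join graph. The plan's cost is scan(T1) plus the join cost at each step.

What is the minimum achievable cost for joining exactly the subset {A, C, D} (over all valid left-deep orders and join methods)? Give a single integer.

4770

Selinger DP over subsets of {A,C,D}:
  {C}: scan cost=80, card=80
  {A}: scan cost=150, card=150
  {D}: scan cost=250, card=250
  {AC}: card=600; try (C,hash)→1420, (A,merge)→2070, (C,merge)→2140, (A,hash)→2560, (A,nl)→12080, (C,nl)→12150; best=1420 via (C,hash)
  {CD}: card=4000; try (C,hash)→1620, (D,merge)→2970, (C,merge)→3140, (D,hash)→4160, (D,nl)→20080, (C,nl)→20250; best=1620 via (C,hash)
  {AD}: card=750; try (A,hash)→2900, (D,merge)→3750, (A,merge)→3850, (D,hash)→4300, (D,nl)→37650, (A,nl)→37750; best=2900 via (A,hash)
  {ACD}: card=600; try (C,hash)→4770, (D,hash)→6020, (A,hash)→8020, (D,merge)→10270, (C,merge)→11790, (A,merge)→54970 …(+3); best=4770 via (C,hash)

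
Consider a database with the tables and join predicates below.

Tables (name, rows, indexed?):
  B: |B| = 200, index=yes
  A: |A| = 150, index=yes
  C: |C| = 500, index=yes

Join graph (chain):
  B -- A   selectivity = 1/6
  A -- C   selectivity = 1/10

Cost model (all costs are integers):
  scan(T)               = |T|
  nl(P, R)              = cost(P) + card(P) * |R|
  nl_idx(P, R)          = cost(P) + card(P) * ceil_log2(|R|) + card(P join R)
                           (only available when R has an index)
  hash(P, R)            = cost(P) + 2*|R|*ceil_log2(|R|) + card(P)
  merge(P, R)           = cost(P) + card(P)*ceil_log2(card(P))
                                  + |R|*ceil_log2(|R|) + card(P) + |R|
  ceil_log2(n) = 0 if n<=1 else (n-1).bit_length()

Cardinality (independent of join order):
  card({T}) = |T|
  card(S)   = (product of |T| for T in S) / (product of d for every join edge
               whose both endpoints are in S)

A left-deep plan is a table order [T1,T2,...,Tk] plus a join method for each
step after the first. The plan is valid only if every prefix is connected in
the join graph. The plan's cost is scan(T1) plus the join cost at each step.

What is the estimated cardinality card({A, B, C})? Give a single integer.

Tables in S: A(150), B(200), C(500)
Edges inside S: B-A(d=6), A-C(d=10)
numerator = 150 * 200 * 500 = 15000000
denominator = 6 * 10 = 60
card(S) = 15000000 / 60 = 250000

250000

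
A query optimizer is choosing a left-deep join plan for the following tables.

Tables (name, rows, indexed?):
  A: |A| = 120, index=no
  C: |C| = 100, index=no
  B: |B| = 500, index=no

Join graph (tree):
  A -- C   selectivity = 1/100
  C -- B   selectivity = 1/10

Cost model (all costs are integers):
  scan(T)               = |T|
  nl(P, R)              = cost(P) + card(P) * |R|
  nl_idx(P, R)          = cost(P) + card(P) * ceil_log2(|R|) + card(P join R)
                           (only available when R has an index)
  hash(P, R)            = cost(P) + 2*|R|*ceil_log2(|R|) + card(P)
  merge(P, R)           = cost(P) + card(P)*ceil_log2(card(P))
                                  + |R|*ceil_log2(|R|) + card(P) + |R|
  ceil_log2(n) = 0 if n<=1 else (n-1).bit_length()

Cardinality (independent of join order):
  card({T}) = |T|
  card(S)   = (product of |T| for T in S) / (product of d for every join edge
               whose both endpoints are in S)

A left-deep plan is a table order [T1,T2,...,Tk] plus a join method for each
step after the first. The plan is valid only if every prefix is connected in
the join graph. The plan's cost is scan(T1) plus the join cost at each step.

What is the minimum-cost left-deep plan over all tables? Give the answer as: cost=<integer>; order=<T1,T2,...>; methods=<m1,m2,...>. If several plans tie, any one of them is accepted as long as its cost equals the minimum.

Selinger DP (subsets sized 1..n):
  {A}: scan cost=120, card=120
  {C}: scan cost=100, card=100
  {B}: scan cost=500, card=500
  {AC}: card=120; try (C,hash)→1640, (A,merge)→1860, (C,merge)→1880, (A,hash)→1880, (A,nl)→12100, (C,nl)→12120; best=1640 via (C,hash)
  {BC}: card=5000; try (C,hash)→2400, (B,merge)→5900, (C,merge)→6300, (B,hash)→9200, (B,nl)→50100, (C,nl)→50500; best=2400 via (C,hash)
  {ABC}: card=6000; try (B,merge)→7600, (A,hash)→9080, (B,hash)→10760, (B,nl)→61640, (A,merge)→73360, (A,nl)→602400; best=7600 via (B,merge)

cost=7600; order=A,C,B; methods=hash,merge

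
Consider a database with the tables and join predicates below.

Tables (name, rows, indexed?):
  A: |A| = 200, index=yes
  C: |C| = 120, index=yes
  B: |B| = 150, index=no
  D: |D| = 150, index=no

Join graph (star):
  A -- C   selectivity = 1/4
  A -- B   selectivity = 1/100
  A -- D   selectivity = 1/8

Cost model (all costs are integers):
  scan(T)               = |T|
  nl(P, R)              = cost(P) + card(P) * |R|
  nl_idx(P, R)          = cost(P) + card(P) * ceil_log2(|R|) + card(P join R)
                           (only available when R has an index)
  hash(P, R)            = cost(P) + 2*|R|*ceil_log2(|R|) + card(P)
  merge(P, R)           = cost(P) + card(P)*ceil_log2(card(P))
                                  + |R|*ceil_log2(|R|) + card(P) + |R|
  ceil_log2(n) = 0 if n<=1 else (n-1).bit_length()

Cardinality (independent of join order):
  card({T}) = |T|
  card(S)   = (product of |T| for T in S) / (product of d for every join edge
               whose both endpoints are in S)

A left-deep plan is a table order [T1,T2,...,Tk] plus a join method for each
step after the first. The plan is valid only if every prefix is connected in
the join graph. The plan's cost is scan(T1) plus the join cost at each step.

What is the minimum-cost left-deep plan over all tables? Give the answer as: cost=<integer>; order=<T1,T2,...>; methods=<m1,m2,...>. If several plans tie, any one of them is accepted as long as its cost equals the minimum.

Selinger DP (subsets sized 1..n):
  {A}: scan cost=200, card=200
  {C}: scan cost=120, card=120
  {B}: scan cost=150, card=150
  {D}: scan cost=150, card=150
  {AC}: card=6000; try (C,hash)→2080, (A,merge)→2880, (C,merge)→2960, (A,hash)→3440, (A,nl_idx)→7080, (C,nl_idx)→7600 …(+2); best=2080 via (C,hash)
  {AB}: card=300; try (A,nl_idx)→1650, (B,hash)→2800, (A,merge)→3300, (B,merge)→3350, (A,hash)→3500, (A,nl)→30150 …(+1); best=1650 via (A,nl_idx)
  {AD}: card=3750; try (D,hash)→2800, (A,merge)→3300, (D,merge)→3350, (A,hash)→3500, (A,nl_idx)→5100, (A,nl)→30150 …(+1); best=2800 via (D,hash)
  {ABC}: card=9000; try (C,hash)→3630, (C,merge)→5610, (B,hash)→10480, (C,nl_idx)→12750, (C,nl)→37650, (B,merge)→87430 …(+1); best=3630 via (C,hash)
  {ACD}: card=112500; try (C,hash)→8230, (D,hash)→10480, (C,merge)→52510, (D,merge)→87430, (C,nl_idx)→141550, (C,nl)→452800 …(+1); best=8230 via (C,hash)
  {ABD}: card=5625; try (D,hash)→4350, (D,merge)→6000, (B,hash)→8950, (D,nl)→46650, (B,merge)→52900, (B,nl)→565300; best=4350 via (D,hash)
  {ABCD}: card=168750; try (C,hash)→11655, (D,hash)→15030, (C,merge)→84060, (B,hash)→123130, (D,merge)→139980, (C,nl_idx)→212475 …(+4); best=11655 via (C,hash)

cost=11655; order=B,A,D,C; methods=nl_idx,hash,hash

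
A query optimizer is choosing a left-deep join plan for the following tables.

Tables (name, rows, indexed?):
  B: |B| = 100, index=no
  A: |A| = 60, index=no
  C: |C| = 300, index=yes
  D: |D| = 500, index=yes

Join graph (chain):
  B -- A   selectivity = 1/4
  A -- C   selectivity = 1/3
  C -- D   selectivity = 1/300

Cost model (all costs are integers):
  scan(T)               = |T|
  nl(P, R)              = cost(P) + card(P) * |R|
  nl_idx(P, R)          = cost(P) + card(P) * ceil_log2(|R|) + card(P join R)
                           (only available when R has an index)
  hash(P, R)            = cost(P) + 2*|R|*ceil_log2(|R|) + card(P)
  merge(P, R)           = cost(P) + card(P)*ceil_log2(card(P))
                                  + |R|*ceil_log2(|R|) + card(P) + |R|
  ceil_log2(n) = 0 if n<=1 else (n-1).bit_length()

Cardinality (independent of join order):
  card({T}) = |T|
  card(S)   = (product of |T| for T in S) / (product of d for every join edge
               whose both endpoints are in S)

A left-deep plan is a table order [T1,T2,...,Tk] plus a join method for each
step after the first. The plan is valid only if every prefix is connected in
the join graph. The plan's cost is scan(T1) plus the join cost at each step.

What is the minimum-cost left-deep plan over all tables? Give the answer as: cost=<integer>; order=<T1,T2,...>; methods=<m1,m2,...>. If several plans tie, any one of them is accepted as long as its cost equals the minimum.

cost=16120; order=C,D,A,B; methods=nl_idx,hash,hash

Selinger DP (subsets sized 1..n):
  {B}: scan cost=100, card=100
  {A}: scan cost=60, card=60
  {C}: scan cost=300, card=300
  {D}: scan cost=500, card=500
  {AB}: card=1500; try (A,hash)→920, (B,merge)→1280, (A,merge)→1320, (B,hash)→1520, (B,nl)→6060, (A,nl)→6100; best=920 via (A,hash)
  {AC}: card=6000; try (A,hash)→1320, (C,merge)→3480, (A,merge)→3720, (C,hash)→5520, (C,nl_idx)→6600, (C,nl)→18060 …(+1); best=1320 via (A,hash)
  {CD}: card=500; try (D,nl_idx)→3500, (C,nl_idx)→5500, (C,hash)→6400, (D,merge)→8300, (C,merge)→8500, (D,hash)→9600 …(+2); best=3500 via (D,nl_idx)
  {ABC}: card=150000; try (C,hash)→7820, (B,hash)→8720, (C,merge)→21920, (B,merge)→86120, (C,nl_idx)→164420, (C,nl)→450920 …(+1); best=7820 via (C,hash)
  {ACD}: card=10000; try (A,hash)→4720, (A,merge)→8920, (D,hash)→16320, (A,nl)→33500, (D,nl_idx)→65320, (D,merge)→90320 …(+1); best=4720 via (A,hash)
  {ABCD}: card=250000; try (B,hash)→16120, (B,merge)→155520, (D,hash)→166820, (B,nl)→1004720, (D,nl_idx)→1607820, (D,merge)→2862820 …(+1); best=16120 via (B,hash)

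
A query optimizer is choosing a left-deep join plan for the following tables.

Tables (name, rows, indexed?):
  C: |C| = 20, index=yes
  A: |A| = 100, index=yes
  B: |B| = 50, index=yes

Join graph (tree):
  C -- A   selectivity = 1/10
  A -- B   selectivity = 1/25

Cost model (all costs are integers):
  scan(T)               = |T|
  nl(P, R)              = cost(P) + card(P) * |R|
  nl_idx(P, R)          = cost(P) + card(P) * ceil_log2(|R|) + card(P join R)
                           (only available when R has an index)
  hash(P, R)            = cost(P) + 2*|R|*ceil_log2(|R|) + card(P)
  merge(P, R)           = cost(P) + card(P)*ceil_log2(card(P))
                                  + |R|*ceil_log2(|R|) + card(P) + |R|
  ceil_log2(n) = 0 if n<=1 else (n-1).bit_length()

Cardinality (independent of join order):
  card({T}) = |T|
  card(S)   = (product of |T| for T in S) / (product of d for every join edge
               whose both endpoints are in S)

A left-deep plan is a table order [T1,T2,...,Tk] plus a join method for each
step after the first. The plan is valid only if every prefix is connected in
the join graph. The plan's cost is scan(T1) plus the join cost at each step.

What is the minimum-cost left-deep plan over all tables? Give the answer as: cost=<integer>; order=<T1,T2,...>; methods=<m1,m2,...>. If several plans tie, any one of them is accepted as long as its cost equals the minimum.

Selinger DP (subsets sized 1..n):
  {C}: scan cost=20, card=20
  {A}: scan cost=100, card=100
  {B}: scan cost=50, card=50
  {AC}: card=200; try (A,nl_idx)→360, (C,hash)→400, (C,nl_idx)→800, (A,merge)→940, (C,merge)→1020, (A,hash)→1440 …(+2); best=360 via (A,nl_idx)
  {AB}: card=200; try (A,nl_idx)→600, (B,hash)→800, (B,nl_idx)→900, (A,merge)→1200, (B,merge)→1250, (A,hash)→1500 …(+2); best=600 via (A,nl_idx)
  {ABC}: card=400; try (C,hash)→1000, (B,hash)→1160, (B,nl_idx)→1960, (C,nl_idx)→2000, (B,merge)→2510, (C,merge)→2520 …(+2); best=1000 via (C,hash)

cost=1000; order=B,A,C; methods=nl_idx,hash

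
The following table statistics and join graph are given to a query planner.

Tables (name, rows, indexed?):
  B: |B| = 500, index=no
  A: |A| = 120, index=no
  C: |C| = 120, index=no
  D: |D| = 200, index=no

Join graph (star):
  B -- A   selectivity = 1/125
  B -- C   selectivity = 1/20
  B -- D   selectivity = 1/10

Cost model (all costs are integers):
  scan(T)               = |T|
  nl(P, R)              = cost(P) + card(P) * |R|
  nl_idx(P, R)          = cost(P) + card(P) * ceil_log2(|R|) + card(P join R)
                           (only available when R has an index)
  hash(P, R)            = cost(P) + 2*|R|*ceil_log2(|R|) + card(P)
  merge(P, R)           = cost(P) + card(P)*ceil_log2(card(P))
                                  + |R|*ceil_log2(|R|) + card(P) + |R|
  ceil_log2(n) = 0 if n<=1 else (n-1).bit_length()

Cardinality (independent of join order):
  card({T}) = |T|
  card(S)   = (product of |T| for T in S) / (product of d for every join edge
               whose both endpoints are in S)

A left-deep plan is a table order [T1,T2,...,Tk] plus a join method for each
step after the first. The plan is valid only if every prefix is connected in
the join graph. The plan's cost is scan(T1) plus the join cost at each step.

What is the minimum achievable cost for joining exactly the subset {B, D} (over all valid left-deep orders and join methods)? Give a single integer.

Selinger DP over subsets of {B,D}:
  {B}: scan cost=500, card=500
  {D}: scan cost=200, card=200
  {BD}: card=10000; try (D,hash)→4200, (B,merge)→7000, (D,merge)→7300, (B,hash)→9400, (B,nl)→100200, (D,nl)→100500; best=4200 via (D,hash)

4200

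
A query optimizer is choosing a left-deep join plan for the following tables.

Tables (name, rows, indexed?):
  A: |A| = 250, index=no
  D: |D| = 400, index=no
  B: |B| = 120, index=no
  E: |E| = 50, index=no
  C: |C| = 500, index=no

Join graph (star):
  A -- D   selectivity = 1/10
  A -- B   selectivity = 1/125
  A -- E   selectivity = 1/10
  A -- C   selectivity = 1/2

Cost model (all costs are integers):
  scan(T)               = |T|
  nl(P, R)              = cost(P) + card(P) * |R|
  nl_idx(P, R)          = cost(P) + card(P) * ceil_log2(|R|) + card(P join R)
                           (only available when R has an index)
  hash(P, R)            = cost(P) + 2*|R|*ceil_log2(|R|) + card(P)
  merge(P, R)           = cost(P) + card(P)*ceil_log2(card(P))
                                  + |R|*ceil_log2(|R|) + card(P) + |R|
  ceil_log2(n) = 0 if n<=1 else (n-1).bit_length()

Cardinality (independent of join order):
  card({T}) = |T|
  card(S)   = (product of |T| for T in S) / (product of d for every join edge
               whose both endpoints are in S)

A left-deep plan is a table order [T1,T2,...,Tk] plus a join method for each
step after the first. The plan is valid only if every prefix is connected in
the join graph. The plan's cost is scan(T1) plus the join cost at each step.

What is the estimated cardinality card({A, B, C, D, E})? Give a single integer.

Tables in S: A(250), B(120), C(500), D(400), E(50)
Edges inside S: A-D(d=10), A-B(d=125), A-E(d=10), A-C(d=2)
numerator = 250 * 120 * 500 * 400 * 50 = 300000000000
denominator = 10 * 125 * 10 * 2 = 25000
card(S) = 300000000000 / 25000 = 12000000

12000000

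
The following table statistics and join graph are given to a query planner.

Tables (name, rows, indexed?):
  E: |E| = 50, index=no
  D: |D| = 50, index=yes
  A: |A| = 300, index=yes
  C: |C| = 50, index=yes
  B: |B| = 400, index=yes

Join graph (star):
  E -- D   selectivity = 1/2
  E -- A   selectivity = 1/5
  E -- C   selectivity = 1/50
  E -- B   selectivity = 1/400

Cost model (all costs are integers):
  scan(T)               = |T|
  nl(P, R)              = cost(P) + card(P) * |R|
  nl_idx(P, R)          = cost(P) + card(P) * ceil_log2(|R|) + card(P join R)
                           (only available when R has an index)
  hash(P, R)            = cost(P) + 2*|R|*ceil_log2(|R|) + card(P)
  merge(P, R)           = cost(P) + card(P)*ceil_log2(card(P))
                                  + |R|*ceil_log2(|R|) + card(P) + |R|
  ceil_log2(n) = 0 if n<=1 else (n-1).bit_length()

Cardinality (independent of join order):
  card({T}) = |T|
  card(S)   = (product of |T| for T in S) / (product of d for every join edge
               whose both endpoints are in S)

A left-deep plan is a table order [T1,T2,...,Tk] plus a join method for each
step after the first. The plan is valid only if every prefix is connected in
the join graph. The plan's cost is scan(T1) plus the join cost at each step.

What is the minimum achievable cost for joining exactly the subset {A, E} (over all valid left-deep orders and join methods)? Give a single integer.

Selinger DP over subsets of {A,E}:
  {E}: scan cost=50, card=50
  {A}: scan cost=300, card=300
  {AE}: card=3000; try (E,hash)→1200, (A,merge)→3400, (A,nl_idx)→3500, (E,merge)→3650, (A,hash)→5500, (A,nl)→15050 …(+1); best=1200 via (E,hash)

1200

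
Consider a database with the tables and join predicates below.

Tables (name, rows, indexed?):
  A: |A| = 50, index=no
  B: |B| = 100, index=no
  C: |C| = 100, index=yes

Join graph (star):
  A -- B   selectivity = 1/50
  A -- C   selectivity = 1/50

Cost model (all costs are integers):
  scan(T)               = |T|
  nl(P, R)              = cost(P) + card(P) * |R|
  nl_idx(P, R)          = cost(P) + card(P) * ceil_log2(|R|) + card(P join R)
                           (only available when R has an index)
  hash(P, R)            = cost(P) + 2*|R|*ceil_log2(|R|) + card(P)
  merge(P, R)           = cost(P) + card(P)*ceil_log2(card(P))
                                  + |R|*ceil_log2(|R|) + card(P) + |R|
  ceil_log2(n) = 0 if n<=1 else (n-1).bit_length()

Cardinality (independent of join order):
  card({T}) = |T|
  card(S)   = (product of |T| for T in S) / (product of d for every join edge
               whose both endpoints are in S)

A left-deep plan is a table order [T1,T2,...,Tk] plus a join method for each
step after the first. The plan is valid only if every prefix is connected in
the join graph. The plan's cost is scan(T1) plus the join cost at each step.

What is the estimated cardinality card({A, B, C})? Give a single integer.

Tables in S: A(50), B(100), C(100)
Edges inside S: A-B(d=50), A-C(d=50)
numerator = 50 * 100 * 100 = 500000
denominator = 50 * 50 = 2500
card(S) = 500000 / 2500 = 200

200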